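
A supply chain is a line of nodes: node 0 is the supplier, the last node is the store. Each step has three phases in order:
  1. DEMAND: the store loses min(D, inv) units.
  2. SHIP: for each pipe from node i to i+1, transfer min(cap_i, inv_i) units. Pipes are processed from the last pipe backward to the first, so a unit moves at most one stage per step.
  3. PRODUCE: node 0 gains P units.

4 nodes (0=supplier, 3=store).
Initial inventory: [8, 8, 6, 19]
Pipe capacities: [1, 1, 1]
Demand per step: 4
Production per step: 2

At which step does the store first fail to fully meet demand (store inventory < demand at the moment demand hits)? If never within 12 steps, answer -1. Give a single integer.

Step 1: demand=4,sold=4 ship[2->3]=1 ship[1->2]=1 ship[0->1]=1 prod=2 -> [9 8 6 16]
Step 2: demand=4,sold=4 ship[2->3]=1 ship[1->2]=1 ship[0->1]=1 prod=2 -> [10 8 6 13]
Step 3: demand=4,sold=4 ship[2->3]=1 ship[1->2]=1 ship[0->1]=1 prod=2 -> [11 8 6 10]
Step 4: demand=4,sold=4 ship[2->3]=1 ship[1->2]=1 ship[0->1]=1 prod=2 -> [12 8 6 7]
Step 5: demand=4,sold=4 ship[2->3]=1 ship[1->2]=1 ship[0->1]=1 prod=2 -> [13 8 6 4]
Step 6: demand=4,sold=4 ship[2->3]=1 ship[1->2]=1 ship[0->1]=1 prod=2 -> [14 8 6 1]
Step 7: demand=4,sold=1 ship[2->3]=1 ship[1->2]=1 ship[0->1]=1 prod=2 -> [15 8 6 1]
Step 8: demand=4,sold=1 ship[2->3]=1 ship[1->2]=1 ship[0->1]=1 prod=2 -> [16 8 6 1]
Step 9: demand=4,sold=1 ship[2->3]=1 ship[1->2]=1 ship[0->1]=1 prod=2 -> [17 8 6 1]
Step 10: demand=4,sold=1 ship[2->3]=1 ship[1->2]=1 ship[0->1]=1 prod=2 -> [18 8 6 1]
Step 11: demand=4,sold=1 ship[2->3]=1 ship[1->2]=1 ship[0->1]=1 prod=2 -> [19 8 6 1]
Step 12: demand=4,sold=1 ship[2->3]=1 ship[1->2]=1 ship[0->1]=1 prod=2 -> [20 8 6 1]
First stockout at step 7

7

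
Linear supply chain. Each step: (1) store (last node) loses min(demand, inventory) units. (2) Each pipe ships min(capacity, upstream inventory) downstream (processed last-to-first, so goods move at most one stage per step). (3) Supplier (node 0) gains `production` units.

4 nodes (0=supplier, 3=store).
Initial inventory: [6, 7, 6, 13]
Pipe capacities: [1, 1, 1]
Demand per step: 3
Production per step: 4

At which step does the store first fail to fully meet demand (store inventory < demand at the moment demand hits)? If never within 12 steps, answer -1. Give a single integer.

Step 1: demand=3,sold=3 ship[2->3]=1 ship[1->2]=1 ship[0->1]=1 prod=4 -> [9 7 6 11]
Step 2: demand=3,sold=3 ship[2->3]=1 ship[1->2]=1 ship[0->1]=1 prod=4 -> [12 7 6 9]
Step 3: demand=3,sold=3 ship[2->3]=1 ship[1->2]=1 ship[0->1]=1 prod=4 -> [15 7 6 7]
Step 4: demand=3,sold=3 ship[2->3]=1 ship[1->2]=1 ship[0->1]=1 prod=4 -> [18 7 6 5]
Step 5: demand=3,sold=3 ship[2->3]=1 ship[1->2]=1 ship[0->1]=1 prod=4 -> [21 7 6 3]
Step 6: demand=3,sold=3 ship[2->3]=1 ship[1->2]=1 ship[0->1]=1 prod=4 -> [24 7 6 1]
Step 7: demand=3,sold=1 ship[2->3]=1 ship[1->2]=1 ship[0->1]=1 prod=4 -> [27 7 6 1]
Step 8: demand=3,sold=1 ship[2->3]=1 ship[1->2]=1 ship[0->1]=1 prod=4 -> [30 7 6 1]
Step 9: demand=3,sold=1 ship[2->3]=1 ship[1->2]=1 ship[0->1]=1 prod=4 -> [33 7 6 1]
Step 10: demand=3,sold=1 ship[2->3]=1 ship[1->2]=1 ship[0->1]=1 prod=4 -> [36 7 6 1]
Step 11: demand=3,sold=1 ship[2->3]=1 ship[1->2]=1 ship[0->1]=1 prod=4 -> [39 7 6 1]
Step 12: demand=3,sold=1 ship[2->3]=1 ship[1->2]=1 ship[0->1]=1 prod=4 -> [42 7 6 1]
First stockout at step 7

7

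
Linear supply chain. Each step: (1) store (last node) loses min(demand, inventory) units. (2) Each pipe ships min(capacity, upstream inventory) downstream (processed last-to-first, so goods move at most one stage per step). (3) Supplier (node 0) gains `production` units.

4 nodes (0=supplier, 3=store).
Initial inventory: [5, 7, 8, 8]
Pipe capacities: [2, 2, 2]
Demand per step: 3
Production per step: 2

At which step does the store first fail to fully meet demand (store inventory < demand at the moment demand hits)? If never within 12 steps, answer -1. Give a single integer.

Step 1: demand=3,sold=3 ship[2->3]=2 ship[1->2]=2 ship[0->1]=2 prod=2 -> [5 7 8 7]
Step 2: demand=3,sold=3 ship[2->3]=2 ship[1->2]=2 ship[0->1]=2 prod=2 -> [5 7 8 6]
Step 3: demand=3,sold=3 ship[2->3]=2 ship[1->2]=2 ship[0->1]=2 prod=2 -> [5 7 8 5]
Step 4: demand=3,sold=3 ship[2->3]=2 ship[1->2]=2 ship[0->1]=2 prod=2 -> [5 7 8 4]
Step 5: demand=3,sold=3 ship[2->3]=2 ship[1->2]=2 ship[0->1]=2 prod=2 -> [5 7 8 3]
Step 6: demand=3,sold=3 ship[2->3]=2 ship[1->2]=2 ship[0->1]=2 prod=2 -> [5 7 8 2]
Step 7: demand=3,sold=2 ship[2->3]=2 ship[1->2]=2 ship[0->1]=2 prod=2 -> [5 7 8 2]
Step 8: demand=3,sold=2 ship[2->3]=2 ship[1->2]=2 ship[0->1]=2 prod=2 -> [5 7 8 2]
Step 9: demand=3,sold=2 ship[2->3]=2 ship[1->2]=2 ship[0->1]=2 prod=2 -> [5 7 8 2]
Step 10: demand=3,sold=2 ship[2->3]=2 ship[1->2]=2 ship[0->1]=2 prod=2 -> [5 7 8 2]
Step 11: demand=3,sold=2 ship[2->3]=2 ship[1->2]=2 ship[0->1]=2 prod=2 -> [5 7 8 2]
Step 12: demand=3,sold=2 ship[2->3]=2 ship[1->2]=2 ship[0->1]=2 prod=2 -> [5 7 8 2]
First stockout at step 7

7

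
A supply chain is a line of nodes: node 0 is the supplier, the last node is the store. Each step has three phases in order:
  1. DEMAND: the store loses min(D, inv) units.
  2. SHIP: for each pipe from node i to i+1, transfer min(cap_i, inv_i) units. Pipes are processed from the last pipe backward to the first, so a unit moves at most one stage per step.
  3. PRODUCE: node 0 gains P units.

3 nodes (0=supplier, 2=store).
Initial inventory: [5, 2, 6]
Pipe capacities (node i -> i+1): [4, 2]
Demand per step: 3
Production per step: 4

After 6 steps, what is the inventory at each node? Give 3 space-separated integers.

Step 1: demand=3,sold=3 ship[1->2]=2 ship[0->1]=4 prod=4 -> inv=[5 4 5]
Step 2: demand=3,sold=3 ship[1->2]=2 ship[0->1]=4 prod=4 -> inv=[5 6 4]
Step 3: demand=3,sold=3 ship[1->2]=2 ship[0->1]=4 prod=4 -> inv=[5 8 3]
Step 4: demand=3,sold=3 ship[1->2]=2 ship[0->1]=4 prod=4 -> inv=[5 10 2]
Step 5: demand=3,sold=2 ship[1->2]=2 ship[0->1]=4 prod=4 -> inv=[5 12 2]
Step 6: demand=3,sold=2 ship[1->2]=2 ship[0->1]=4 prod=4 -> inv=[5 14 2]

5 14 2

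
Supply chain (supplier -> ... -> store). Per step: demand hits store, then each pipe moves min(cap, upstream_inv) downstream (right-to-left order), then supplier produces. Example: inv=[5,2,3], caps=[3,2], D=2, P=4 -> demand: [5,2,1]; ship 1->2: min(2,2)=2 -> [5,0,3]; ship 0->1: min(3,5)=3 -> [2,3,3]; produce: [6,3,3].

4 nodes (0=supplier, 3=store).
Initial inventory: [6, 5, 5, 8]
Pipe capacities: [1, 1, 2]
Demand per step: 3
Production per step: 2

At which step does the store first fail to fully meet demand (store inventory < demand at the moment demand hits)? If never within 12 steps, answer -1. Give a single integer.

Step 1: demand=3,sold=3 ship[2->3]=2 ship[1->2]=1 ship[0->1]=1 prod=2 -> [7 5 4 7]
Step 2: demand=3,sold=3 ship[2->3]=2 ship[1->2]=1 ship[0->1]=1 prod=2 -> [8 5 3 6]
Step 3: demand=3,sold=3 ship[2->3]=2 ship[1->2]=1 ship[0->1]=1 prod=2 -> [9 5 2 5]
Step 4: demand=3,sold=3 ship[2->3]=2 ship[1->2]=1 ship[0->1]=1 prod=2 -> [10 5 1 4]
Step 5: demand=3,sold=3 ship[2->3]=1 ship[1->2]=1 ship[0->1]=1 prod=2 -> [11 5 1 2]
Step 6: demand=3,sold=2 ship[2->3]=1 ship[1->2]=1 ship[0->1]=1 prod=2 -> [12 5 1 1]
Step 7: demand=3,sold=1 ship[2->3]=1 ship[1->2]=1 ship[0->1]=1 prod=2 -> [13 5 1 1]
Step 8: demand=3,sold=1 ship[2->3]=1 ship[1->2]=1 ship[0->1]=1 prod=2 -> [14 5 1 1]
Step 9: demand=3,sold=1 ship[2->3]=1 ship[1->2]=1 ship[0->1]=1 prod=2 -> [15 5 1 1]
Step 10: demand=3,sold=1 ship[2->3]=1 ship[1->2]=1 ship[0->1]=1 prod=2 -> [16 5 1 1]
Step 11: demand=3,sold=1 ship[2->3]=1 ship[1->2]=1 ship[0->1]=1 prod=2 -> [17 5 1 1]
Step 12: demand=3,sold=1 ship[2->3]=1 ship[1->2]=1 ship[0->1]=1 prod=2 -> [18 5 1 1]
First stockout at step 6

6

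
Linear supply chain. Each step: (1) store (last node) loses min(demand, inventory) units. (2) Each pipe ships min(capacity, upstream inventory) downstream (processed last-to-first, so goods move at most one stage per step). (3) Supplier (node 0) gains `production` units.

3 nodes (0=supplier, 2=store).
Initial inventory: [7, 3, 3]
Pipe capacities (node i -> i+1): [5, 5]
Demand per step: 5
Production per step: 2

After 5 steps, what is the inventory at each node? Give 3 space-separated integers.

Step 1: demand=5,sold=3 ship[1->2]=3 ship[0->1]=5 prod=2 -> inv=[4 5 3]
Step 2: demand=5,sold=3 ship[1->2]=5 ship[0->1]=4 prod=2 -> inv=[2 4 5]
Step 3: demand=5,sold=5 ship[1->2]=4 ship[0->1]=2 prod=2 -> inv=[2 2 4]
Step 4: demand=5,sold=4 ship[1->2]=2 ship[0->1]=2 prod=2 -> inv=[2 2 2]
Step 5: demand=5,sold=2 ship[1->2]=2 ship[0->1]=2 prod=2 -> inv=[2 2 2]

2 2 2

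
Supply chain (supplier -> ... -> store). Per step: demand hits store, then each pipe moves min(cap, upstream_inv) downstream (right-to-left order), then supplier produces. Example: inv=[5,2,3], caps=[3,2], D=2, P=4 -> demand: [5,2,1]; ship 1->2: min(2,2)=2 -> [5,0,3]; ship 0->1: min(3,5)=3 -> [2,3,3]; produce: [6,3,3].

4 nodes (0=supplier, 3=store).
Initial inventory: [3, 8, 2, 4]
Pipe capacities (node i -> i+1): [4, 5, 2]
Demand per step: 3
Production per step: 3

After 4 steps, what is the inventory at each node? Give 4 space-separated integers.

Step 1: demand=3,sold=3 ship[2->3]=2 ship[1->2]=5 ship[0->1]=3 prod=3 -> inv=[3 6 5 3]
Step 2: demand=3,sold=3 ship[2->3]=2 ship[1->2]=5 ship[0->1]=3 prod=3 -> inv=[3 4 8 2]
Step 3: demand=3,sold=2 ship[2->3]=2 ship[1->2]=4 ship[0->1]=3 prod=3 -> inv=[3 3 10 2]
Step 4: demand=3,sold=2 ship[2->3]=2 ship[1->2]=3 ship[0->1]=3 prod=3 -> inv=[3 3 11 2]

3 3 11 2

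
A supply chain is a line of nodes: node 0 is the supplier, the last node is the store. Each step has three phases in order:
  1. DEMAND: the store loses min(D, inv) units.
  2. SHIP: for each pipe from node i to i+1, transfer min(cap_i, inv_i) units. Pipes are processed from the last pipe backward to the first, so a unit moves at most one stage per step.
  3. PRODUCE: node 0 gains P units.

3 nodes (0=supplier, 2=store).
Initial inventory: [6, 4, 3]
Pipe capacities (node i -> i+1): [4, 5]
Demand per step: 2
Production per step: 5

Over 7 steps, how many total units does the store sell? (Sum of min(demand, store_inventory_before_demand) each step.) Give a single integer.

Step 1: sold=2 (running total=2) -> [7 4 5]
Step 2: sold=2 (running total=4) -> [8 4 7]
Step 3: sold=2 (running total=6) -> [9 4 9]
Step 4: sold=2 (running total=8) -> [10 4 11]
Step 5: sold=2 (running total=10) -> [11 4 13]
Step 6: sold=2 (running total=12) -> [12 4 15]
Step 7: sold=2 (running total=14) -> [13 4 17]

Answer: 14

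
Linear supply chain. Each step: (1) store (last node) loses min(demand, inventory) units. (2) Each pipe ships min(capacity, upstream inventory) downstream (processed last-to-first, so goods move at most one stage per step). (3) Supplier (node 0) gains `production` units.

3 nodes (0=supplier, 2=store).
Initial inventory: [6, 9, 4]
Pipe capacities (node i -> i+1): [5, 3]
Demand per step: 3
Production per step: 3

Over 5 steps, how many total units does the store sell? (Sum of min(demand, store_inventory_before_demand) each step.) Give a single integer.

Answer: 15

Derivation:
Step 1: sold=3 (running total=3) -> [4 11 4]
Step 2: sold=3 (running total=6) -> [3 12 4]
Step 3: sold=3 (running total=9) -> [3 12 4]
Step 4: sold=3 (running total=12) -> [3 12 4]
Step 5: sold=3 (running total=15) -> [3 12 4]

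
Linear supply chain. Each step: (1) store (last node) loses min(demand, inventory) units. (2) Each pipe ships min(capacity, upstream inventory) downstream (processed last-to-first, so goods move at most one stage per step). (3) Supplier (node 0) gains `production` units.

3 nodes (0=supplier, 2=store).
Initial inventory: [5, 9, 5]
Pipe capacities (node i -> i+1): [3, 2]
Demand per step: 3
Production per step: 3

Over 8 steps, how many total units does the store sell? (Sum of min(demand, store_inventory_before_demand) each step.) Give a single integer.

Step 1: sold=3 (running total=3) -> [5 10 4]
Step 2: sold=3 (running total=6) -> [5 11 3]
Step 3: sold=3 (running total=9) -> [5 12 2]
Step 4: sold=2 (running total=11) -> [5 13 2]
Step 5: sold=2 (running total=13) -> [5 14 2]
Step 6: sold=2 (running total=15) -> [5 15 2]
Step 7: sold=2 (running total=17) -> [5 16 2]
Step 8: sold=2 (running total=19) -> [5 17 2]

Answer: 19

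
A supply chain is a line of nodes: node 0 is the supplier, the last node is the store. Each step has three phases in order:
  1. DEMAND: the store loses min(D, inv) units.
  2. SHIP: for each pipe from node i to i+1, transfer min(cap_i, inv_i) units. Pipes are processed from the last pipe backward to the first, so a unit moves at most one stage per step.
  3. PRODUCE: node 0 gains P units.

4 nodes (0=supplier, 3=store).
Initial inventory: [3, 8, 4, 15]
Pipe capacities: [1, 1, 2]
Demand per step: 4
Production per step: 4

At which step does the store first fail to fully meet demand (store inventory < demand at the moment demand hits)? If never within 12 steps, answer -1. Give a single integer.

Step 1: demand=4,sold=4 ship[2->3]=2 ship[1->2]=1 ship[0->1]=1 prod=4 -> [6 8 3 13]
Step 2: demand=4,sold=4 ship[2->3]=2 ship[1->2]=1 ship[0->1]=1 prod=4 -> [9 8 2 11]
Step 3: demand=4,sold=4 ship[2->3]=2 ship[1->2]=1 ship[0->1]=1 prod=4 -> [12 8 1 9]
Step 4: demand=4,sold=4 ship[2->3]=1 ship[1->2]=1 ship[0->1]=1 prod=4 -> [15 8 1 6]
Step 5: demand=4,sold=4 ship[2->3]=1 ship[1->2]=1 ship[0->1]=1 prod=4 -> [18 8 1 3]
Step 6: demand=4,sold=3 ship[2->3]=1 ship[1->2]=1 ship[0->1]=1 prod=4 -> [21 8 1 1]
Step 7: demand=4,sold=1 ship[2->3]=1 ship[1->2]=1 ship[0->1]=1 prod=4 -> [24 8 1 1]
Step 8: demand=4,sold=1 ship[2->3]=1 ship[1->2]=1 ship[0->1]=1 prod=4 -> [27 8 1 1]
Step 9: demand=4,sold=1 ship[2->3]=1 ship[1->2]=1 ship[0->1]=1 prod=4 -> [30 8 1 1]
Step 10: demand=4,sold=1 ship[2->3]=1 ship[1->2]=1 ship[0->1]=1 prod=4 -> [33 8 1 1]
Step 11: demand=4,sold=1 ship[2->3]=1 ship[1->2]=1 ship[0->1]=1 prod=4 -> [36 8 1 1]
Step 12: demand=4,sold=1 ship[2->3]=1 ship[1->2]=1 ship[0->1]=1 prod=4 -> [39 8 1 1]
First stockout at step 6

6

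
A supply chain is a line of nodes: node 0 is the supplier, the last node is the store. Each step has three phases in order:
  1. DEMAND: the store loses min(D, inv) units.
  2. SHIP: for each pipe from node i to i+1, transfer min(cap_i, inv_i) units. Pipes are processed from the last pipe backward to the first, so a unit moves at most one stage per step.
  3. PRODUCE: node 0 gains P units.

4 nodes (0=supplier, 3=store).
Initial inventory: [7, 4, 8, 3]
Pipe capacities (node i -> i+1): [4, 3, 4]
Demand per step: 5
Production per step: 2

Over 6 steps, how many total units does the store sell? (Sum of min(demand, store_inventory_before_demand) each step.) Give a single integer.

Answer: 23

Derivation:
Step 1: sold=3 (running total=3) -> [5 5 7 4]
Step 2: sold=4 (running total=7) -> [3 6 6 4]
Step 3: sold=4 (running total=11) -> [2 6 5 4]
Step 4: sold=4 (running total=15) -> [2 5 4 4]
Step 5: sold=4 (running total=19) -> [2 4 3 4]
Step 6: sold=4 (running total=23) -> [2 3 3 3]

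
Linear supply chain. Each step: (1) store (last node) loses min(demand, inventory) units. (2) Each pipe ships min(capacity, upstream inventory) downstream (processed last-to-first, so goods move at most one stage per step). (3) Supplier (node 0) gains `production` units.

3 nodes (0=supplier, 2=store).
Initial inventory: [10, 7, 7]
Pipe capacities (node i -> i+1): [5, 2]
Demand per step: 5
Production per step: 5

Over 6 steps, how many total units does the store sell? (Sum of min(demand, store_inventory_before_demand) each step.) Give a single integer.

Answer: 17

Derivation:
Step 1: sold=5 (running total=5) -> [10 10 4]
Step 2: sold=4 (running total=9) -> [10 13 2]
Step 3: sold=2 (running total=11) -> [10 16 2]
Step 4: sold=2 (running total=13) -> [10 19 2]
Step 5: sold=2 (running total=15) -> [10 22 2]
Step 6: sold=2 (running total=17) -> [10 25 2]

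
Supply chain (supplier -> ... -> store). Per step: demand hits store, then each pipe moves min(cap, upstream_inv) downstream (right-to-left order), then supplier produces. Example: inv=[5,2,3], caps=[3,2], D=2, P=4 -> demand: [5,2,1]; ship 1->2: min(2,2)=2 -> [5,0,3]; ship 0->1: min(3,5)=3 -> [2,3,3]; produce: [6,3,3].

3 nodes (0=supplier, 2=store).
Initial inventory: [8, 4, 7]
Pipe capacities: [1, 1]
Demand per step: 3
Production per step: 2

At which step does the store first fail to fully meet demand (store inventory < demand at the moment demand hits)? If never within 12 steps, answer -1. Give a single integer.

Step 1: demand=3,sold=3 ship[1->2]=1 ship[0->1]=1 prod=2 -> [9 4 5]
Step 2: demand=3,sold=3 ship[1->2]=1 ship[0->1]=1 prod=2 -> [10 4 3]
Step 3: demand=3,sold=3 ship[1->2]=1 ship[0->1]=1 prod=2 -> [11 4 1]
Step 4: demand=3,sold=1 ship[1->2]=1 ship[0->1]=1 prod=2 -> [12 4 1]
Step 5: demand=3,sold=1 ship[1->2]=1 ship[0->1]=1 prod=2 -> [13 4 1]
Step 6: demand=3,sold=1 ship[1->2]=1 ship[0->1]=1 prod=2 -> [14 4 1]
Step 7: demand=3,sold=1 ship[1->2]=1 ship[0->1]=1 prod=2 -> [15 4 1]
Step 8: demand=3,sold=1 ship[1->2]=1 ship[0->1]=1 prod=2 -> [16 4 1]
Step 9: demand=3,sold=1 ship[1->2]=1 ship[0->1]=1 prod=2 -> [17 4 1]
Step 10: demand=3,sold=1 ship[1->2]=1 ship[0->1]=1 prod=2 -> [18 4 1]
Step 11: demand=3,sold=1 ship[1->2]=1 ship[0->1]=1 prod=2 -> [19 4 1]
Step 12: demand=3,sold=1 ship[1->2]=1 ship[0->1]=1 prod=2 -> [20 4 1]
First stockout at step 4

4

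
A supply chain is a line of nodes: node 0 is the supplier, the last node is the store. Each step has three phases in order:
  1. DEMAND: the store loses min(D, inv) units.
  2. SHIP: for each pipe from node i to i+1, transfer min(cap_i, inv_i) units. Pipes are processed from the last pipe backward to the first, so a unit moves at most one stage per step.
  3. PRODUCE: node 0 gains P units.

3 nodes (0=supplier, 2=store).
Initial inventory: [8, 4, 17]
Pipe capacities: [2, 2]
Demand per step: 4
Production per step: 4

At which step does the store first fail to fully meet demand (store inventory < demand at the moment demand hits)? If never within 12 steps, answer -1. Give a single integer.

Step 1: demand=4,sold=4 ship[1->2]=2 ship[0->1]=2 prod=4 -> [10 4 15]
Step 2: demand=4,sold=4 ship[1->2]=2 ship[0->1]=2 prod=4 -> [12 4 13]
Step 3: demand=4,sold=4 ship[1->2]=2 ship[0->1]=2 prod=4 -> [14 4 11]
Step 4: demand=4,sold=4 ship[1->2]=2 ship[0->1]=2 prod=4 -> [16 4 9]
Step 5: demand=4,sold=4 ship[1->2]=2 ship[0->1]=2 prod=4 -> [18 4 7]
Step 6: demand=4,sold=4 ship[1->2]=2 ship[0->1]=2 prod=4 -> [20 4 5]
Step 7: demand=4,sold=4 ship[1->2]=2 ship[0->1]=2 prod=4 -> [22 4 3]
Step 8: demand=4,sold=3 ship[1->2]=2 ship[0->1]=2 prod=4 -> [24 4 2]
Step 9: demand=4,sold=2 ship[1->2]=2 ship[0->1]=2 prod=4 -> [26 4 2]
Step 10: demand=4,sold=2 ship[1->2]=2 ship[0->1]=2 prod=4 -> [28 4 2]
Step 11: demand=4,sold=2 ship[1->2]=2 ship[0->1]=2 prod=4 -> [30 4 2]
Step 12: demand=4,sold=2 ship[1->2]=2 ship[0->1]=2 prod=4 -> [32 4 2]
First stockout at step 8

8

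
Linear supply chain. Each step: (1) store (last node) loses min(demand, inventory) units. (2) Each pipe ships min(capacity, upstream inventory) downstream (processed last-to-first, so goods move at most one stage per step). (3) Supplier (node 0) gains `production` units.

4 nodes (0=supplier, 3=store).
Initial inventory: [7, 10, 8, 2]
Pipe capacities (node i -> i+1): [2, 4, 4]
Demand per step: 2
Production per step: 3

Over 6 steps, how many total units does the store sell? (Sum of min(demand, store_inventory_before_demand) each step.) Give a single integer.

Answer: 12

Derivation:
Step 1: sold=2 (running total=2) -> [8 8 8 4]
Step 2: sold=2 (running total=4) -> [9 6 8 6]
Step 3: sold=2 (running total=6) -> [10 4 8 8]
Step 4: sold=2 (running total=8) -> [11 2 8 10]
Step 5: sold=2 (running total=10) -> [12 2 6 12]
Step 6: sold=2 (running total=12) -> [13 2 4 14]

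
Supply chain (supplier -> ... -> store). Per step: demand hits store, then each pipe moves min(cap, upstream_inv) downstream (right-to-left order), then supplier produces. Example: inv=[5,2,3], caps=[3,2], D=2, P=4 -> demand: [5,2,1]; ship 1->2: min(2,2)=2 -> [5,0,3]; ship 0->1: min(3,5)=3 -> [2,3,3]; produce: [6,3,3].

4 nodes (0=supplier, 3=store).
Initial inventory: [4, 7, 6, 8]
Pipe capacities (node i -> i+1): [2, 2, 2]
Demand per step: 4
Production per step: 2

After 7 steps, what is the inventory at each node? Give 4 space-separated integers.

Step 1: demand=4,sold=4 ship[2->3]=2 ship[1->2]=2 ship[0->1]=2 prod=2 -> inv=[4 7 6 6]
Step 2: demand=4,sold=4 ship[2->3]=2 ship[1->2]=2 ship[0->1]=2 prod=2 -> inv=[4 7 6 4]
Step 3: demand=4,sold=4 ship[2->3]=2 ship[1->2]=2 ship[0->1]=2 prod=2 -> inv=[4 7 6 2]
Step 4: demand=4,sold=2 ship[2->3]=2 ship[1->2]=2 ship[0->1]=2 prod=2 -> inv=[4 7 6 2]
Step 5: demand=4,sold=2 ship[2->3]=2 ship[1->2]=2 ship[0->1]=2 prod=2 -> inv=[4 7 6 2]
Step 6: demand=4,sold=2 ship[2->3]=2 ship[1->2]=2 ship[0->1]=2 prod=2 -> inv=[4 7 6 2]
Step 7: demand=4,sold=2 ship[2->3]=2 ship[1->2]=2 ship[0->1]=2 prod=2 -> inv=[4 7 6 2]

4 7 6 2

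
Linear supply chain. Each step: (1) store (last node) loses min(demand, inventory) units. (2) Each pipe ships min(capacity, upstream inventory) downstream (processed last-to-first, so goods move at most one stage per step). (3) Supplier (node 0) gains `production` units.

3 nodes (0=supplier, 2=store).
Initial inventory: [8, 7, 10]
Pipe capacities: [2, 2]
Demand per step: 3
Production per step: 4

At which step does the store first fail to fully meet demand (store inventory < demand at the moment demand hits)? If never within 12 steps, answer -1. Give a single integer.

Step 1: demand=3,sold=3 ship[1->2]=2 ship[0->1]=2 prod=4 -> [10 7 9]
Step 2: demand=3,sold=3 ship[1->2]=2 ship[0->1]=2 prod=4 -> [12 7 8]
Step 3: demand=3,sold=3 ship[1->2]=2 ship[0->1]=2 prod=4 -> [14 7 7]
Step 4: demand=3,sold=3 ship[1->2]=2 ship[0->1]=2 prod=4 -> [16 7 6]
Step 5: demand=3,sold=3 ship[1->2]=2 ship[0->1]=2 prod=4 -> [18 7 5]
Step 6: demand=3,sold=3 ship[1->2]=2 ship[0->1]=2 prod=4 -> [20 7 4]
Step 7: demand=3,sold=3 ship[1->2]=2 ship[0->1]=2 prod=4 -> [22 7 3]
Step 8: demand=3,sold=3 ship[1->2]=2 ship[0->1]=2 prod=4 -> [24 7 2]
Step 9: demand=3,sold=2 ship[1->2]=2 ship[0->1]=2 prod=4 -> [26 7 2]
Step 10: demand=3,sold=2 ship[1->2]=2 ship[0->1]=2 prod=4 -> [28 7 2]
Step 11: demand=3,sold=2 ship[1->2]=2 ship[0->1]=2 prod=4 -> [30 7 2]
Step 12: demand=3,sold=2 ship[1->2]=2 ship[0->1]=2 prod=4 -> [32 7 2]
First stockout at step 9

9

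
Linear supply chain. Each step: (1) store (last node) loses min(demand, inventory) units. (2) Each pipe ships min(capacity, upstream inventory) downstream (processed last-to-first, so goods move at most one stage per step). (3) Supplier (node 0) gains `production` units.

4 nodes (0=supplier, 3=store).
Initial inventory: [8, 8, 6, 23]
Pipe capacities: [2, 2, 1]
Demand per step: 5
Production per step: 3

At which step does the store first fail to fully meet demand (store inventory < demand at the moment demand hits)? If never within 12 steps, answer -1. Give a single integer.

Step 1: demand=5,sold=5 ship[2->3]=1 ship[1->2]=2 ship[0->1]=2 prod=3 -> [9 8 7 19]
Step 2: demand=5,sold=5 ship[2->3]=1 ship[1->2]=2 ship[0->1]=2 prod=3 -> [10 8 8 15]
Step 3: demand=5,sold=5 ship[2->3]=1 ship[1->2]=2 ship[0->1]=2 prod=3 -> [11 8 9 11]
Step 4: demand=5,sold=5 ship[2->3]=1 ship[1->2]=2 ship[0->1]=2 prod=3 -> [12 8 10 7]
Step 5: demand=5,sold=5 ship[2->3]=1 ship[1->2]=2 ship[0->1]=2 prod=3 -> [13 8 11 3]
Step 6: demand=5,sold=3 ship[2->3]=1 ship[1->2]=2 ship[0->1]=2 prod=3 -> [14 8 12 1]
Step 7: demand=5,sold=1 ship[2->3]=1 ship[1->2]=2 ship[0->1]=2 prod=3 -> [15 8 13 1]
Step 8: demand=5,sold=1 ship[2->3]=1 ship[1->2]=2 ship[0->1]=2 prod=3 -> [16 8 14 1]
Step 9: demand=5,sold=1 ship[2->3]=1 ship[1->2]=2 ship[0->1]=2 prod=3 -> [17 8 15 1]
Step 10: demand=5,sold=1 ship[2->3]=1 ship[1->2]=2 ship[0->1]=2 prod=3 -> [18 8 16 1]
Step 11: demand=5,sold=1 ship[2->3]=1 ship[1->2]=2 ship[0->1]=2 prod=3 -> [19 8 17 1]
Step 12: demand=5,sold=1 ship[2->3]=1 ship[1->2]=2 ship[0->1]=2 prod=3 -> [20 8 18 1]
First stockout at step 6

6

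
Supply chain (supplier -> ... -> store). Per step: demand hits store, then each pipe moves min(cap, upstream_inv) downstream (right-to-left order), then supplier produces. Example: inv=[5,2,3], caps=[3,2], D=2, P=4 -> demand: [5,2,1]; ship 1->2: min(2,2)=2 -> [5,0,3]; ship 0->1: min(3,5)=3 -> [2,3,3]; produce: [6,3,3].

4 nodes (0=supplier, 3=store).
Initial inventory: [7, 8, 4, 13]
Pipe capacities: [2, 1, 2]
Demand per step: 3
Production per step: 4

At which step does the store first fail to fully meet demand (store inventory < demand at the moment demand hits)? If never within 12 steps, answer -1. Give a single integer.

Step 1: demand=3,sold=3 ship[2->3]=2 ship[1->2]=1 ship[0->1]=2 prod=4 -> [9 9 3 12]
Step 2: demand=3,sold=3 ship[2->3]=2 ship[1->2]=1 ship[0->1]=2 prod=4 -> [11 10 2 11]
Step 3: demand=3,sold=3 ship[2->3]=2 ship[1->2]=1 ship[0->1]=2 prod=4 -> [13 11 1 10]
Step 4: demand=3,sold=3 ship[2->3]=1 ship[1->2]=1 ship[0->1]=2 prod=4 -> [15 12 1 8]
Step 5: demand=3,sold=3 ship[2->3]=1 ship[1->2]=1 ship[0->1]=2 prod=4 -> [17 13 1 6]
Step 6: demand=3,sold=3 ship[2->3]=1 ship[1->2]=1 ship[0->1]=2 prod=4 -> [19 14 1 4]
Step 7: demand=3,sold=3 ship[2->3]=1 ship[1->2]=1 ship[0->1]=2 prod=4 -> [21 15 1 2]
Step 8: demand=3,sold=2 ship[2->3]=1 ship[1->2]=1 ship[0->1]=2 prod=4 -> [23 16 1 1]
Step 9: demand=3,sold=1 ship[2->3]=1 ship[1->2]=1 ship[0->1]=2 prod=4 -> [25 17 1 1]
Step 10: demand=3,sold=1 ship[2->3]=1 ship[1->2]=1 ship[0->1]=2 prod=4 -> [27 18 1 1]
Step 11: demand=3,sold=1 ship[2->3]=1 ship[1->2]=1 ship[0->1]=2 prod=4 -> [29 19 1 1]
Step 12: demand=3,sold=1 ship[2->3]=1 ship[1->2]=1 ship[0->1]=2 prod=4 -> [31 20 1 1]
First stockout at step 8

8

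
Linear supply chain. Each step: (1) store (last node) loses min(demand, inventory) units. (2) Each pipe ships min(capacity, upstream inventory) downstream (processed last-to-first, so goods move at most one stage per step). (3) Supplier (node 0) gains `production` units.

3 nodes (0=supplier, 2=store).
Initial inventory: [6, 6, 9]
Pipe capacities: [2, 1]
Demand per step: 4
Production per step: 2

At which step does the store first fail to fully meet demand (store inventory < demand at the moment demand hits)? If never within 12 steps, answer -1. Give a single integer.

Step 1: demand=4,sold=4 ship[1->2]=1 ship[0->1]=2 prod=2 -> [6 7 6]
Step 2: demand=4,sold=4 ship[1->2]=1 ship[0->1]=2 prod=2 -> [6 8 3]
Step 3: demand=4,sold=3 ship[1->2]=1 ship[0->1]=2 prod=2 -> [6 9 1]
Step 4: demand=4,sold=1 ship[1->2]=1 ship[0->1]=2 prod=2 -> [6 10 1]
Step 5: demand=4,sold=1 ship[1->2]=1 ship[0->1]=2 prod=2 -> [6 11 1]
Step 6: demand=4,sold=1 ship[1->2]=1 ship[0->1]=2 prod=2 -> [6 12 1]
Step 7: demand=4,sold=1 ship[1->2]=1 ship[0->1]=2 prod=2 -> [6 13 1]
Step 8: demand=4,sold=1 ship[1->2]=1 ship[0->1]=2 prod=2 -> [6 14 1]
Step 9: demand=4,sold=1 ship[1->2]=1 ship[0->1]=2 prod=2 -> [6 15 1]
Step 10: demand=4,sold=1 ship[1->2]=1 ship[0->1]=2 prod=2 -> [6 16 1]
Step 11: demand=4,sold=1 ship[1->2]=1 ship[0->1]=2 prod=2 -> [6 17 1]
Step 12: demand=4,sold=1 ship[1->2]=1 ship[0->1]=2 prod=2 -> [6 18 1]
First stockout at step 3

3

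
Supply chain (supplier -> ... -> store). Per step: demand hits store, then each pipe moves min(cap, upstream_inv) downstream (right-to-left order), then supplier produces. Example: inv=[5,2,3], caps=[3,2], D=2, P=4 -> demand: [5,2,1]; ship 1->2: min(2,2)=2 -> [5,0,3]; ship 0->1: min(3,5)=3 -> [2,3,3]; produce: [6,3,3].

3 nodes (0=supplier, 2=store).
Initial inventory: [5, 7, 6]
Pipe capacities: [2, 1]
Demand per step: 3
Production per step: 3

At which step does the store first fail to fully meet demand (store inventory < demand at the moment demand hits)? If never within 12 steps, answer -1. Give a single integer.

Step 1: demand=3,sold=3 ship[1->2]=1 ship[0->1]=2 prod=3 -> [6 8 4]
Step 2: demand=3,sold=3 ship[1->2]=1 ship[0->1]=2 prod=3 -> [7 9 2]
Step 3: demand=3,sold=2 ship[1->2]=1 ship[0->1]=2 prod=3 -> [8 10 1]
Step 4: demand=3,sold=1 ship[1->2]=1 ship[0->1]=2 prod=3 -> [9 11 1]
Step 5: demand=3,sold=1 ship[1->2]=1 ship[0->1]=2 prod=3 -> [10 12 1]
Step 6: demand=3,sold=1 ship[1->2]=1 ship[0->1]=2 prod=3 -> [11 13 1]
Step 7: demand=3,sold=1 ship[1->2]=1 ship[0->1]=2 prod=3 -> [12 14 1]
Step 8: demand=3,sold=1 ship[1->2]=1 ship[0->1]=2 prod=3 -> [13 15 1]
Step 9: demand=3,sold=1 ship[1->2]=1 ship[0->1]=2 prod=3 -> [14 16 1]
Step 10: demand=3,sold=1 ship[1->2]=1 ship[0->1]=2 prod=3 -> [15 17 1]
Step 11: demand=3,sold=1 ship[1->2]=1 ship[0->1]=2 prod=3 -> [16 18 1]
Step 12: demand=3,sold=1 ship[1->2]=1 ship[0->1]=2 prod=3 -> [17 19 1]
First stockout at step 3

3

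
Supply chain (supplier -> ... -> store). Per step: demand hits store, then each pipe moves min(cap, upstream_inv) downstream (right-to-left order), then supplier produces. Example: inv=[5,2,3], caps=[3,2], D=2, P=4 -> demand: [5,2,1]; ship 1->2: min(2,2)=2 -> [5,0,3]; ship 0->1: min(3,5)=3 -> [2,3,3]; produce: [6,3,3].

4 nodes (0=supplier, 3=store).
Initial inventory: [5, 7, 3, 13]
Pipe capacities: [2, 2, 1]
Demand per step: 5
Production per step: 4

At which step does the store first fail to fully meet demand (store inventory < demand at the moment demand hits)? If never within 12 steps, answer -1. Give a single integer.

Step 1: demand=5,sold=5 ship[2->3]=1 ship[1->2]=2 ship[0->1]=2 prod=4 -> [7 7 4 9]
Step 2: demand=5,sold=5 ship[2->3]=1 ship[1->2]=2 ship[0->1]=2 prod=4 -> [9 7 5 5]
Step 3: demand=5,sold=5 ship[2->3]=1 ship[1->2]=2 ship[0->1]=2 prod=4 -> [11 7 6 1]
Step 4: demand=5,sold=1 ship[2->3]=1 ship[1->2]=2 ship[0->1]=2 prod=4 -> [13 7 7 1]
Step 5: demand=5,sold=1 ship[2->3]=1 ship[1->2]=2 ship[0->1]=2 prod=4 -> [15 7 8 1]
Step 6: demand=5,sold=1 ship[2->3]=1 ship[1->2]=2 ship[0->1]=2 prod=4 -> [17 7 9 1]
Step 7: demand=5,sold=1 ship[2->3]=1 ship[1->2]=2 ship[0->1]=2 prod=4 -> [19 7 10 1]
Step 8: demand=5,sold=1 ship[2->3]=1 ship[1->2]=2 ship[0->1]=2 prod=4 -> [21 7 11 1]
Step 9: demand=5,sold=1 ship[2->3]=1 ship[1->2]=2 ship[0->1]=2 prod=4 -> [23 7 12 1]
Step 10: demand=5,sold=1 ship[2->3]=1 ship[1->2]=2 ship[0->1]=2 prod=4 -> [25 7 13 1]
Step 11: demand=5,sold=1 ship[2->3]=1 ship[1->2]=2 ship[0->1]=2 prod=4 -> [27 7 14 1]
Step 12: demand=5,sold=1 ship[2->3]=1 ship[1->2]=2 ship[0->1]=2 prod=4 -> [29 7 15 1]
First stockout at step 4

4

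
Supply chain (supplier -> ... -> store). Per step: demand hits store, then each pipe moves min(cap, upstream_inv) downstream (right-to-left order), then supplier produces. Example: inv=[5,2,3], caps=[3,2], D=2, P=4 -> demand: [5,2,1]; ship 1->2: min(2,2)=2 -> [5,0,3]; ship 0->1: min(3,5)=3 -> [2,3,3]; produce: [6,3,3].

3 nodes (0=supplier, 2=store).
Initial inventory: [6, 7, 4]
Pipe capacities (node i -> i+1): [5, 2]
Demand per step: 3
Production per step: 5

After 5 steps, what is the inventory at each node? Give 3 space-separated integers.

Step 1: demand=3,sold=3 ship[1->2]=2 ship[0->1]=5 prod=5 -> inv=[6 10 3]
Step 2: demand=3,sold=3 ship[1->2]=2 ship[0->1]=5 prod=5 -> inv=[6 13 2]
Step 3: demand=3,sold=2 ship[1->2]=2 ship[0->1]=5 prod=5 -> inv=[6 16 2]
Step 4: demand=3,sold=2 ship[1->2]=2 ship[0->1]=5 prod=5 -> inv=[6 19 2]
Step 5: demand=3,sold=2 ship[1->2]=2 ship[0->1]=5 prod=5 -> inv=[6 22 2]

6 22 2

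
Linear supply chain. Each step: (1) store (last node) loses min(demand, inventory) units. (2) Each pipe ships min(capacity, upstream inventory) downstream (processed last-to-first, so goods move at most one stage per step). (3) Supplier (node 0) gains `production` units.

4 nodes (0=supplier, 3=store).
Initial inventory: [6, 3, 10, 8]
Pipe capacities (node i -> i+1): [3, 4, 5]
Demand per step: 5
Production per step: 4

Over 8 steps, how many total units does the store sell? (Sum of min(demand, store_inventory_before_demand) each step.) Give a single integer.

Step 1: sold=5 (running total=5) -> [7 3 8 8]
Step 2: sold=5 (running total=10) -> [8 3 6 8]
Step 3: sold=5 (running total=15) -> [9 3 4 8]
Step 4: sold=5 (running total=20) -> [10 3 3 7]
Step 5: sold=5 (running total=25) -> [11 3 3 5]
Step 6: sold=5 (running total=30) -> [12 3 3 3]
Step 7: sold=3 (running total=33) -> [13 3 3 3]
Step 8: sold=3 (running total=36) -> [14 3 3 3]

Answer: 36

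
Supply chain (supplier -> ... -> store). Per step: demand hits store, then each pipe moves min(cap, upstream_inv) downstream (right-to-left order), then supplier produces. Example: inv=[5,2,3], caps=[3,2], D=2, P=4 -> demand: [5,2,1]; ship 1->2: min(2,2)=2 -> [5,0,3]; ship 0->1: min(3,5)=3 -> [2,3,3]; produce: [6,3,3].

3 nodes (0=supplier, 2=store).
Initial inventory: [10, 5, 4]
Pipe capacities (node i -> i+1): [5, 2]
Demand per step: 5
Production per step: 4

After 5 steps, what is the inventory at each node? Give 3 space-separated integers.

Step 1: demand=5,sold=4 ship[1->2]=2 ship[0->1]=5 prod=4 -> inv=[9 8 2]
Step 2: demand=5,sold=2 ship[1->2]=2 ship[0->1]=5 prod=4 -> inv=[8 11 2]
Step 3: demand=5,sold=2 ship[1->2]=2 ship[0->1]=5 prod=4 -> inv=[7 14 2]
Step 4: demand=5,sold=2 ship[1->2]=2 ship[0->1]=5 prod=4 -> inv=[6 17 2]
Step 5: demand=5,sold=2 ship[1->2]=2 ship[0->1]=5 prod=4 -> inv=[5 20 2]

5 20 2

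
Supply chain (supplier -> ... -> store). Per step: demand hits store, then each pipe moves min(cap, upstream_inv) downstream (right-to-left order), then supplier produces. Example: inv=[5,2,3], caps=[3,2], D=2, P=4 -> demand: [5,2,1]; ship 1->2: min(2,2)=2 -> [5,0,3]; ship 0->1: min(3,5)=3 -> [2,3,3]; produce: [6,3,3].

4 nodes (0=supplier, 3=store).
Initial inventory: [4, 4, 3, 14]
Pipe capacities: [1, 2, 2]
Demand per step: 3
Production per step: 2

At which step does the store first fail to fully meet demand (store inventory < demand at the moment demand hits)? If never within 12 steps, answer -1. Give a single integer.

Step 1: demand=3,sold=3 ship[2->3]=2 ship[1->2]=2 ship[0->1]=1 prod=2 -> [5 3 3 13]
Step 2: demand=3,sold=3 ship[2->3]=2 ship[1->2]=2 ship[0->1]=1 prod=2 -> [6 2 3 12]
Step 3: demand=3,sold=3 ship[2->3]=2 ship[1->2]=2 ship[0->1]=1 prod=2 -> [7 1 3 11]
Step 4: demand=3,sold=3 ship[2->3]=2 ship[1->2]=1 ship[0->1]=1 prod=2 -> [8 1 2 10]
Step 5: demand=3,sold=3 ship[2->3]=2 ship[1->2]=1 ship[0->1]=1 prod=2 -> [9 1 1 9]
Step 6: demand=3,sold=3 ship[2->3]=1 ship[1->2]=1 ship[0->1]=1 prod=2 -> [10 1 1 7]
Step 7: demand=3,sold=3 ship[2->3]=1 ship[1->2]=1 ship[0->1]=1 prod=2 -> [11 1 1 5]
Step 8: demand=3,sold=3 ship[2->3]=1 ship[1->2]=1 ship[0->1]=1 prod=2 -> [12 1 1 3]
Step 9: demand=3,sold=3 ship[2->3]=1 ship[1->2]=1 ship[0->1]=1 prod=2 -> [13 1 1 1]
Step 10: demand=3,sold=1 ship[2->3]=1 ship[1->2]=1 ship[0->1]=1 prod=2 -> [14 1 1 1]
Step 11: demand=3,sold=1 ship[2->3]=1 ship[1->2]=1 ship[0->1]=1 prod=2 -> [15 1 1 1]
Step 12: demand=3,sold=1 ship[2->3]=1 ship[1->2]=1 ship[0->1]=1 prod=2 -> [16 1 1 1]
First stockout at step 10

10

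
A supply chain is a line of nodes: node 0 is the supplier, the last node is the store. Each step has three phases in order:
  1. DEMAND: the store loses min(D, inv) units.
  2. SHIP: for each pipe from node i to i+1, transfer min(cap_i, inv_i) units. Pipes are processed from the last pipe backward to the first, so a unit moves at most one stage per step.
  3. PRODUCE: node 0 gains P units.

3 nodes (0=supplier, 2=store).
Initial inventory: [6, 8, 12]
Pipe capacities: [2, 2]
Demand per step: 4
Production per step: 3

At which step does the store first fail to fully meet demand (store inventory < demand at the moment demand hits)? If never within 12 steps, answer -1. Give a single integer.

Step 1: demand=4,sold=4 ship[1->2]=2 ship[0->1]=2 prod=3 -> [7 8 10]
Step 2: demand=4,sold=4 ship[1->2]=2 ship[0->1]=2 prod=3 -> [8 8 8]
Step 3: demand=4,sold=4 ship[1->2]=2 ship[0->1]=2 prod=3 -> [9 8 6]
Step 4: demand=4,sold=4 ship[1->2]=2 ship[0->1]=2 prod=3 -> [10 8 4]
Step 5: demand=4,sold=4 ship[1->2]=2 ship[0->1]=2 prod=3 -> [11 8 2]
Step 6: demand=4,sold=2 ship[1->2]=2 ship[0->1]=2 prod=3 -> [12 8 2]
Step 7: demand=4,sold=2 ship[1->2]=2 ship[0->1]=2 prod=3 -> [13 8 2]
Step 8: demand=4,sold=2 ship[1->2]=2 ship[0->1]=2 prod=3 -> [14 8 2]
Step 9: demand=4,sold=2 ship[1->2]=2 ship[0->1]=2 prod=3 -> [15 8 2]
Step 10: demand=4,sold=2 ship[1->2]=2 ship[0->1]=2 prod=3 -> [16 8 2]
Step 11: demand=4,sold=2 ship[1->2]=2 ship[0->1]=2 prod=3 -> [17 8 2]
Step 12: demand=4,sold=2 ship[1->2]=2 ship[0->1]=2 prod=3 -> [18 8 2]
First stockout at step 6

6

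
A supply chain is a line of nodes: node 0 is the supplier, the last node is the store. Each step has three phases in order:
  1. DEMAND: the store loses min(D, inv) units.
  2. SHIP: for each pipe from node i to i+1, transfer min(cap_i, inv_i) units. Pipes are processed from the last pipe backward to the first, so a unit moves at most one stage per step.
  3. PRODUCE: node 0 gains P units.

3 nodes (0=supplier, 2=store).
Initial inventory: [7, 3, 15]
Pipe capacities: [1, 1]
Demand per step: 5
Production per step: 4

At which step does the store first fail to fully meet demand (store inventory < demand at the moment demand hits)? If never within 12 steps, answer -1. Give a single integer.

Step 1: demand=5,sold=5 ship[1->2]=1 ship[0->1]=1 prod=4 -> [10 3 11]
Step 2: demand=5,sold=5 ship[1->2]=1 ship[0->1]=1 prod=4 -> [13 3 7]
Step 3: demand=5,sold=5 ship[1->2]=1 ship[0->1]=1 prod=4 -> [16 3 3]
Step 4: demand=5,sold=3 ship[1->2]=1 ship[0->1]=1 prod=4 -> [19 3 1]
Step 5: demand=5,sold=1 ship[1->2]=1 ship[0->1]=1 prod=4 -> [22 3 1]
Step 6: demand=5,sold=1 ship[1->2]=1 ship[0->1]=1 prod=4 -> [25 3 1]
Step 7: demand=5,sold=1 ship[1->2]=1 ship[0->1]=1 prod=4 -> [28 3 1]
Step 8: demand=5,sold=1 ship[1->2]=1 ship[0->1]=1 prod=4 -> [31 3 1]
Step 9: demand=5,sold=1 ship[1->2]=1 ship[0->1]=1 prod=4 -> [34 3 1]
Step 10: demand=5,sold=1 ship[1->2]=1 ship[0->1]=1 prod=4 -> [37 3 1]
Step 11: demand=5,sold=1 ship[1->2]=1 ship[0->1]=1 prod=4 -> [40 3 1]
Step 12: demand=5,sold=1 ship[1->2]=1 ship[0->1]=1 prod=4 -> [43 3 1]
First stockout at step 4

4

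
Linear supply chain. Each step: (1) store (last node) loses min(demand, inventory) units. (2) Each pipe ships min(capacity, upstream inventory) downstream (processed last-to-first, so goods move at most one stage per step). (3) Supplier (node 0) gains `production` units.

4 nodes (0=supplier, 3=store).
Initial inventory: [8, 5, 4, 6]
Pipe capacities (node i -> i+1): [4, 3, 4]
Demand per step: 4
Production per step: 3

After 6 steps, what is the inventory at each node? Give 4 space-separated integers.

Step 1: demand=4,sold=4 ship[2->3]=4 ship[1->2]=3 ship[0->1]=4 prod=3 -> inv=[7 6 3 6]
Step 2: demand=4,sold=4 ship[2->3]=3 ship[1->2]=3 ship[0->1]=4 prod=3 -> inv=[6 7 3 5]
Step 3: demand=4,sold=4 ship[2->3]=3 ship[1->2]=3 ship[0->1]=4 prod=3 -> inv=[5 8 3 4]
Step 4: demand=4,sold=4 ship[2->3]=3 ship[1->2]=3 ship[0->1]=4 prod=3 -> inv=[4 9 3 3]
Step 5: demand=4,sold=3 ship[2->3]=3 ship[1->2]=3 ship[0->1]=4 prod=3 -> inv=[3 10 3 3]
Step 6: demand=4,sold=3 ship[2->3]=3 ship[1->2]=3 ship[0->1]=3 prod=3 -> inv=[3 10 3 3]

3 10 3 3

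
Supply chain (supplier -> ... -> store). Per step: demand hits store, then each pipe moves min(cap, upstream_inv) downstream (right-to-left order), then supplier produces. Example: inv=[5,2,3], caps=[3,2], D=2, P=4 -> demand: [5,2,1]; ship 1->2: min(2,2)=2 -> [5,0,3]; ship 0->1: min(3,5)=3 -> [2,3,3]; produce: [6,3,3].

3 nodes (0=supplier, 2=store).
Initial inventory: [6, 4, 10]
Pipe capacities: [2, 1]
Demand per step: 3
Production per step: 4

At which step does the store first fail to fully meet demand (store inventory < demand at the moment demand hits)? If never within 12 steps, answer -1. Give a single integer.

Step 1: demand=3,sold=3 ship[1->2]=1 ship[0->1]=2 prod=4 -> [8 5 8]
Step 2: demand=3,sold=3 ship[1->2]=1 ship[0->1]=2 prod=4 -> [10 6 6]
Step 3: demand=3,sold=3 ship[1->2]=1 ship[0->1]=2 prod=4 -> [12 7 4]
Step 4: demand=3,sold=3 ship[1->2]=1 ship[0->1]=2 prod=4 -> [14 8 2]
Step 5: demand=3,sold=2 ship[1->2]=1 ship[0->1]=2 prod=4 -> [16 9 1]
Step 6: demand=3,sold=1 ship[1->2]=1 ship[0->1]=2 prod=4 -> [18 10 1]
Step 7: demand=3,sold=1 ship[1->2]=1 ship[0->1]=2 prod=4 -> [20 11 1]
Step 8: demand=3,sold=1 ship[1->2]=1 ship[0->1]=2 prod=4 -> [22 12 1]
Step 9: demand=3,sold=1 ship[1->2]=1 ship[0->1]=2 prod=4 -> [24 13 1]
Step 10: demand=3,sold=1 ship[1->2]=1 ship[0->1]=2 prod=4 -> [26 14 1]
Step 11: demand=3,sold=1 ship[1->2]=1 ship[0->1]=2 prod=4 -> [28 15 1]
Step 12: demand=3,sold=1 ship[1->2]=1 ship[0->1]=2 prod=4 -> [30 16 1]
First stockout at step 5

5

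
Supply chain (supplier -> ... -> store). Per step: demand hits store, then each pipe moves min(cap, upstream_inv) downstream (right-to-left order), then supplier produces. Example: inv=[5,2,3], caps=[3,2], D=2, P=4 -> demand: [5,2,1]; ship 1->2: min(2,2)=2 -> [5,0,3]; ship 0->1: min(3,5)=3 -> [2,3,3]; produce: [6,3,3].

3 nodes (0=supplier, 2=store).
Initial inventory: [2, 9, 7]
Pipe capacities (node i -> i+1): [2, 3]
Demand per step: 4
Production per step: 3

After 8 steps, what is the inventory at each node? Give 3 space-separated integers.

Step 1: demand=4,sold=4 ship[1->2]=3 ship[0->1]=2 prod=3 -> inv=[3 8 6]
Step 2: demand=4,sold=4 ship[1->2]=3 ship[0->1]=2 prod=3 -> inv=[4 7 5]
Step 3: demand=4,sold=4 ship[1->2]=3 ship[0->1]=2 prod=3 -> inv=[5 6 4]
Step 4: demand=4,sold=4 ship[1->2]=3 ship[0->1]=2 prod=3 -> inv=[6 5 3]
Step 5: demand=4,sold=3 ship[1->2]=3 ship[0->1]=2 prod=3 -> inv=[7 4 3]
Step 6: demand=4,sold=3 ship[1->2]=3 ship[0->1]=2 prod=3 -> inv=[8 3 3]
Step 7: demand=4,sold=3 ship[1->2]=3 ship[0->1]=2 prod=3 -> inv=[9 2 3]
Step 8: demand=4,sold=3 ship[1->2]=2 ship[0->1]=2 prod=3 -> inv=[10 2 2]

10 2 2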